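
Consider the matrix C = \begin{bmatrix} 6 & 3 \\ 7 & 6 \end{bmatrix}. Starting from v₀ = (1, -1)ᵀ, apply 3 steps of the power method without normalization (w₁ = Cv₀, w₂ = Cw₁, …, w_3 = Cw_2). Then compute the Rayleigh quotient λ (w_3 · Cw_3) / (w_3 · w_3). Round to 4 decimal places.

10.6239

w1 = Cv₀ = (3, 1)
w2 = Cw1 = (21, 27)
w3 = Cw2 = (207, 309)
Cw3 = (2169, 3303)
w3·Cw3 = 207·2169 + 309·3303 = 1469610; w3·w3 = 207·207 + 309·309 = 138330
λ ≈ 1469610/138330 = 10.6239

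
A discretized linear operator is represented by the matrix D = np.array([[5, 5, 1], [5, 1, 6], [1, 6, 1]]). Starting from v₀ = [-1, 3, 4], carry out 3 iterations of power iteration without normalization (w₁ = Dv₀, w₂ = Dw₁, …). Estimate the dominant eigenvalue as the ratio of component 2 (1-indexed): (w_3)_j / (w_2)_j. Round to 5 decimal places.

λ ≈ 10.20642

w1 = Dv₀ = (14, 22, 21)
w2 = Dw1 = (201, 218, 167)
w3 = Dw2 = (2262, 2225, 1676)
Ratio at component: 2225 / 218 = 10.20642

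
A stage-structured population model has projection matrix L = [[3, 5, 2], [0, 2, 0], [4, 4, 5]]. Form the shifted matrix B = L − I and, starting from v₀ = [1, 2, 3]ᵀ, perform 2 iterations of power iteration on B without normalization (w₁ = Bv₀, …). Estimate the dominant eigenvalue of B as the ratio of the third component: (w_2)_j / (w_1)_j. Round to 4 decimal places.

μ ≈ 7.3333

B = L − I has rows (2, 5, 2); (0, 1, 0); (4, 4, 4)
w1 = Bv₀ = (18, 2, 24)
w2 = Bw1 = (94, 2, 176)
Ratio: 176/24 = 7.3333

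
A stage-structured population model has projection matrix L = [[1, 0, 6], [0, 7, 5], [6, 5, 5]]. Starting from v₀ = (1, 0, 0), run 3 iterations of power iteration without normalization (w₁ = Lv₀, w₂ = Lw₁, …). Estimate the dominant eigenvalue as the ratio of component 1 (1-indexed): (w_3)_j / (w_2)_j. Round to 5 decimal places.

6.83784

w1 = Lv₀ = (1·1 + 0·0 + 6·0; 0·1 + 7·0 + 5·0; 6·1 + 5·0 + 5·0) = (1, 0, 6)
w2 = Lw1 = (1·1 + 0·0 + 6·6; 0·1 + 7·0 + 5·6; 6·1 + 5·0 + 5·6) = (37, 30, 36)
w3 = Lw2 = (253, 390, 552)
Ratio at component: 253 / 37 = 6.83784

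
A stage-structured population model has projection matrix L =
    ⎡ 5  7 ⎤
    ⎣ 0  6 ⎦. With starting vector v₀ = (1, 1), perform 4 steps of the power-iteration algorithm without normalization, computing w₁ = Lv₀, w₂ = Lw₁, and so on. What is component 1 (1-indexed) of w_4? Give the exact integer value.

5322

w1 = Lv₀ = (5·1 + 7·1; 0·1 + 6·1) = (12, 6)
w2 = Lw1 = (5·12 + 7·6; 0·12 + 6·6) = (102, 36)
w3 = Lw2 = (762, 216)
w4 = Lw3 = (5322, 1296)
The requested component of w4 is 5322.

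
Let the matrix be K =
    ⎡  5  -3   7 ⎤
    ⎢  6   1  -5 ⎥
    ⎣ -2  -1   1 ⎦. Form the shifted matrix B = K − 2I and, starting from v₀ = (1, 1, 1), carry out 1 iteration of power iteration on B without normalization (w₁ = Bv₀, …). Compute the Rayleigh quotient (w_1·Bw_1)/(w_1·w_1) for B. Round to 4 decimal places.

B = K − 2I has rows (3, -3, 7); (6, -1, -5); (-2, -1, -1)
w1 = Bv₀ = (7, 0, -4)
Bw1 = (-7, 62, -10)
w1·Bw1 = -9; w1·w1 = 65; μ ≈ -9/65 = -0.1385

μ ≈ -0.1385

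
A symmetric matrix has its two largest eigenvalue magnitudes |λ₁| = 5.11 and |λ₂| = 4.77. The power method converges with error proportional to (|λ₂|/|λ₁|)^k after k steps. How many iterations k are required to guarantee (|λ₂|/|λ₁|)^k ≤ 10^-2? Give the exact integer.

67

|λ₂/λ₁| = 4.77/5.11 = 0.93346
Need k ≥ ln(10^-2) / ln(0.93346) = -4.6052 / -0.0689 ≈ 66.884
Smallest integer k satisfying the bound: 67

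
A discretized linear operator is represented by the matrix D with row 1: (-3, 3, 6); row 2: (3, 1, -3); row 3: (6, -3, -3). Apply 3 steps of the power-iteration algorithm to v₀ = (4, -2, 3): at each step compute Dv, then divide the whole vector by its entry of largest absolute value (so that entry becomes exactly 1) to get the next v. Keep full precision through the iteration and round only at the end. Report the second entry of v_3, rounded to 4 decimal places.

Dv0 = (0.00000, 1.00000, 21.00000); divide by 21.00000 → v1 = (0.00000, 0.04762, 1.00000)
Dv1 = (6.14286, -2.95238, -3.14286); divide by 6.14286 → v2 = (1.00000, -0.48062, -0.51163)
Dv2 = (-7.51163, 4.05426, 8.97674); divide by 8.97674 → v3 = (-0.83679, 0.45164, 1.00000)
Requested entry of v3: 523/1158 = 0.4516

0.4516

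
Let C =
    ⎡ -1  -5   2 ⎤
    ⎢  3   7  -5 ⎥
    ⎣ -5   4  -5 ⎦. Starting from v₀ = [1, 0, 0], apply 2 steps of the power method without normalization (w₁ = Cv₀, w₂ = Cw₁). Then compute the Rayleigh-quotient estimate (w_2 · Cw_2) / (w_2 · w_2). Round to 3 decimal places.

λ ≈ 1.630

w1 = Cv₀ = ((-1)·1 + (-5)·0 + 2·0; 3·1 + 7·0 + (-5)·0; (-5)·1 + 4·0 + (-5)·0) = (-1, 3, -5)
w2 = Cw1 = ((-1)·(-1) + (-5)·3 + 2·(-5); 3·(-1) + 7·3 + (-5)·(-5); (-5)·(-1) + 4·3 + (-5)·(-5)) = (-24, 43, 42)
Cw2 = (-107, 19, 82)
w2·Cw2 = (-24)·(-107) + 43·19 + 42·82 = 6829; w2·w2 = (-24)·(-24) + 43·43 + 42·42 = 4189
λ ≈ 6829/4189 = 1.630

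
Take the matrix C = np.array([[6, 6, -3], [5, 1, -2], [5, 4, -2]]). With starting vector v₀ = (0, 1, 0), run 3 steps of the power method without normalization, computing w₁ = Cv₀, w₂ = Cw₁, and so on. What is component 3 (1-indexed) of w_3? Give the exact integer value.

w1 = Cv₀ = (6, 1, 4)
w2 = Cw1 = (30, 23, 26)
w3 = Cw2 = (240, 121, 190)
The requested component of w3 is 190.

190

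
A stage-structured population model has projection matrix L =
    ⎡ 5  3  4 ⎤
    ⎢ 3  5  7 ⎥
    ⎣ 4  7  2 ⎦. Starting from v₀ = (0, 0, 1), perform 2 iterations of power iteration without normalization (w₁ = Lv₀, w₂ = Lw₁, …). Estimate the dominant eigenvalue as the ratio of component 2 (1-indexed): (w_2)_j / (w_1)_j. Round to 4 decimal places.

8.7143

w1 = Lv₀ = (5·0 + 3·0 + 4·1; 3·0 + 5·0 + 7·1; 4·0 + 7·0 + 2·1) = (4, 7, 2)
w2 = Lw1 = (5·4 + 3·7 + 4·2; 3·4 + 5·7 + 7·2; 4·4 + 7·7 + 2·2) = (49, 61, 69)
Ratio at component: 61 / 7 = 8.7143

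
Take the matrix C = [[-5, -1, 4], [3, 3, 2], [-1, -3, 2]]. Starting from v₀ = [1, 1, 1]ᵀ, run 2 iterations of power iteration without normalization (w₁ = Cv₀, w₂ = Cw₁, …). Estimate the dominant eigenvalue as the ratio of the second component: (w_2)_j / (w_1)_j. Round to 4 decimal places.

w1 = Cv₀ = ((-5)·1 + (-1)·1 + 4·1; 3·1 + 3·1 + 2·1; (-1)·1 + (-3)·1 + 2·1) = (-2, 8, -2)
w2 = Cw1 = ((-5)·(-2) + (-1)·8 + 4·(-2); 3·(-2) + 3·8 + 2·(-2); (-1)·(-2) + (-3)·8 + 2·(-2)) = (-6, 14, -26)
Ratio at component: 14 / 8 = 1.7500

1.7500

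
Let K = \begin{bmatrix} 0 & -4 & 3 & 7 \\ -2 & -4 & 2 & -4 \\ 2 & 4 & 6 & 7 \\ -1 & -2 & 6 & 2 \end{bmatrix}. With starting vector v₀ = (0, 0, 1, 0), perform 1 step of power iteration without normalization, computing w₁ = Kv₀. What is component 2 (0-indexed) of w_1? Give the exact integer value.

w1 = Kv₀ = (3, 2, 6, 6)
The requested component of w1 is 6.

6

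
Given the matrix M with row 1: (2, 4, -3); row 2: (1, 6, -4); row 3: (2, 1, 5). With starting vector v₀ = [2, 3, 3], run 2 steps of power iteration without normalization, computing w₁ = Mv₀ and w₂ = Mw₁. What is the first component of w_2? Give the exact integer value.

w1 = Mv₀ = (2·2 + 4·3 + (-3)·3; 1·2 + 6·3 + (-4)·3; 2·2 + 1·3 + 5·3) = (7, 8, 22)
w2 = Mw1 = (2·7 + 4·8 + (-3)·22; 1·7 + 6·8 + (-4)·22; 2·7 + 1·8 + 5·22) = (-20, -33, 132)
The requested component of w2 is -20.

-20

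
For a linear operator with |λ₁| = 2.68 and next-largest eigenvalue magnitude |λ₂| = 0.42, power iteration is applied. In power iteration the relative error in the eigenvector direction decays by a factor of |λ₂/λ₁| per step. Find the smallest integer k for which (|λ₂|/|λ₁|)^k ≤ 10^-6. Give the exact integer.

8

|λ₂/λ₁| = 0.42/2.68 = 0.15672
Need k ≥ ln(10^-6) / ln(0.15672) = -13.8155 / -1.8533 ≈ 7.454
Smallest integer k satisfying the bound: 8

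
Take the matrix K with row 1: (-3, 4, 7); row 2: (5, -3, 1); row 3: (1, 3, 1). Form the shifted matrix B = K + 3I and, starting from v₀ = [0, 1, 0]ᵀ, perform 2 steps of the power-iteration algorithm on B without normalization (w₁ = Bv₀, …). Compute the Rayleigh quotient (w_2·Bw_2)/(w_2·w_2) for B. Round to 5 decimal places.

7.77406

B = K + 3I has rows (0, 4, 7); (5, 0, 1); (1, 3, 4)
w1 = Bv₀ = (0·0 + 4·1 + 7·0; 5·0 + 0·1 + 1·0; 1·0 + 3·1 + 4·0) = (4, 0, 3)
w2 = Bw1 = (0·4 + 4·0 + 7·3; 5·4 + 0·0 + 1·3; 1·4 + 3·0 + 4·3) = (21, 23, 16)
Bw2 = (204, 121, 154)
w2·Bw2 = 9531; w2·w2 = 1226; μ ≈ 9531/1226 = 7.77406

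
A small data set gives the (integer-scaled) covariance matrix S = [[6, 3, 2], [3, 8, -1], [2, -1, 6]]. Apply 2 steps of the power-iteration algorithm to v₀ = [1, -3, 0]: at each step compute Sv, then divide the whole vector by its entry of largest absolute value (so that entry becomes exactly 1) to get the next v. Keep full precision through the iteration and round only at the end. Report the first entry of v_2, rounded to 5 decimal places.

0.39011

Sv0 = (-3.000000, -21.000000, 5.000000); divide by -21.000000 → v1 = (0.142857, 1.000000, -0.238095)
Sv1 = (3.380952, 8.666667, -2.142857); divide by 8.666667 → v2 = (0.390110, 1.000000, -0.247253)
Requested entry of v2: -71/-182 = 0.39011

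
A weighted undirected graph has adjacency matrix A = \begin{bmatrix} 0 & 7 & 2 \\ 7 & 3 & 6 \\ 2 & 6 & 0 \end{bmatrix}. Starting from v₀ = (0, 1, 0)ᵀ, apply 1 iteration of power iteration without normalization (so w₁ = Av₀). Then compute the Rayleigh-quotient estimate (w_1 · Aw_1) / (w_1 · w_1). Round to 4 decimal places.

w1 = Av₀ = (0·0 + 7·1 + 2·0; 7·0 + 3·1 + 6·0; 2·0 + 6·1 + 0·0) = (7, 3, 6)
Aw1 = (33, 94, 32)
w1·Aw1 = 7·33 + 3·94 + 6·32 = 705; w1·w1 = 7·7 + 3·3 + 6·6 = 94
λ ≈ 705/94 = 7.5000

λ ≈ 7.5000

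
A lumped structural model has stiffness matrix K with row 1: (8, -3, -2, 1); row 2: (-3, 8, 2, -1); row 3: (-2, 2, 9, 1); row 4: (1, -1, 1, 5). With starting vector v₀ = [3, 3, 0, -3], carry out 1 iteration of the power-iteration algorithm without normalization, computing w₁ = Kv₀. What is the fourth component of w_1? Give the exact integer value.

-15

w1 = Kv₀ = (12, 18, -3, -15)
The requested component of w1 is -15.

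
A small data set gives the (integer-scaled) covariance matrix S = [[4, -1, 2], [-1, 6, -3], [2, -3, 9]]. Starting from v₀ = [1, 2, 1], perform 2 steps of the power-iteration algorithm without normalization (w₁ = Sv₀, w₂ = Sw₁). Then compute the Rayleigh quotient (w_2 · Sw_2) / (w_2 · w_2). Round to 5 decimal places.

λ ≈ 4.93968

w1 = Sv₀ = (4, 8, 5)
w2 = Sw1 = (18, 29, 29)
Sw2 = (101, 69, 210)
w2·Sw2 = 18·101 + 29·69 + 29·210 = 9909; w2·w2 = 18·18 + 29·29 + 29·29 = 2006
λ ≈ 9909/2006 = 4.93968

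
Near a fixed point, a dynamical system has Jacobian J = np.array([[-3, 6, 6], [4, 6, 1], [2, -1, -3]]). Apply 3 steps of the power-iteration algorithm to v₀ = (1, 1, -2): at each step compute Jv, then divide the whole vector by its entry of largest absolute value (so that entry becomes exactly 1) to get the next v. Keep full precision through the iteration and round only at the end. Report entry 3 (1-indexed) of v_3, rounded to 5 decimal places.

Jv0 = (-9.000000, 8.000000, 7.000000); divide by -9.000000 → v1 = (1.000000, -0.888889, -0.777778)
Jv1 = (-13.000000, -2.111111, 5.222222); divide by -13.000000 → v2 = (1.000000, 0.162393, -0.401709)
Jv2 = (-4.435897, 4.572650, 3.042735); divide by 4.572650 → v3 = (-0.970093, 1.000000, 0.665421)
Requested entry of v3: 356/535 = 0.66542

0.66542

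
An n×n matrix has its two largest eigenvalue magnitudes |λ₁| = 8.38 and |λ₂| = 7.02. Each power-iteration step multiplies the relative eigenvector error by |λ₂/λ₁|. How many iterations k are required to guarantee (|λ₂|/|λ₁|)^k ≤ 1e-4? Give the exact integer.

53

|λ₂/λ₁| = 7.02/8.38 = 0.83771
Need k ≥ ln(1e-4) / ln(0.83771) = -9.2103 / -0.1771 ≈ 52.011
Smallest integer k satisfying the bound: 53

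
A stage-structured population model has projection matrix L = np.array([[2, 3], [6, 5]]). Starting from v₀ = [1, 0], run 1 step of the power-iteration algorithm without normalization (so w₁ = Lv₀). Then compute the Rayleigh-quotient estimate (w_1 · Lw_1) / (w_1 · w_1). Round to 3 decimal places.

7.400

w1 = Lv₀ = (2, 6)
Lw1 = (22, 42)
w1·Lw1 = 2·22 + 6·42 = 296; w1·w1 = 2·2 + 6·6 = 40
λ ≈ 296/40 = 7.400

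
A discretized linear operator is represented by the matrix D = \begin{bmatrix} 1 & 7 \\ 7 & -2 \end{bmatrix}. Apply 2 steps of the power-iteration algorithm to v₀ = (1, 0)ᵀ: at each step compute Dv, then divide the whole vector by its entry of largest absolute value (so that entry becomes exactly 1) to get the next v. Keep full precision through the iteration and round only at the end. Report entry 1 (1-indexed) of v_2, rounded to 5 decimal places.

1.00000

Dv0 = (1.000000, 7.000000); divide by 7.000000 → v1 = (0.142857, 1.000000)
Dv1 = (7.142857, -1.000000); divide by 7.142857 → v2 = (1.000000, -0.140000)
Requested entry of v2: 50/50 = 1.00000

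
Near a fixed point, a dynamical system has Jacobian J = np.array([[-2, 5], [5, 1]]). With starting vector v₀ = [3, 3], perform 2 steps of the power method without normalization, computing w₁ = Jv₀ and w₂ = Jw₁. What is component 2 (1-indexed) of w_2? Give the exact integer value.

63

w1 = Jv₀ = ((-2)·3 + 5·3; 5·3 + 1·3) = (9, 18)
w2 = Jw1 = ((-2)·9 + 5·18; 5·9 + 1·18) = (72, 63)
The requested component of w2 is 63.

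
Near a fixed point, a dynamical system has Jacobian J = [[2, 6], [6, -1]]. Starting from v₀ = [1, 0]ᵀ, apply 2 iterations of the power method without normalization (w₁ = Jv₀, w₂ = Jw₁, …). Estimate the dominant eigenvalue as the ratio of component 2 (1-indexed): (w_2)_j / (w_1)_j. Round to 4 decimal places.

w1 = Jv₀ = (2·1 + 6·0; 6·1 + (-1)·0) = (2, 6)
w2 = Jw1 = (2·2 + 6·6; 6·2 + (-1)·6) = (40, 6)
Ratio at component: 6 / 6 = 1.0000

1.0000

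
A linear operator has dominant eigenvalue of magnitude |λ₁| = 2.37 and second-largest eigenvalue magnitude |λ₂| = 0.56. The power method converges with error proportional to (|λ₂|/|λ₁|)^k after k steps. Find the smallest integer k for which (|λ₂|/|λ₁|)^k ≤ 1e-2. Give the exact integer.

4

|λ₂/λ₁| = 0.56/2.37 = 0.23629
Need k ≥ ln(1e-2) / ln(0.23629) = -4.6052 / -1.4427 ≈ 3.192
Smallest integer k satisfying the bound: 4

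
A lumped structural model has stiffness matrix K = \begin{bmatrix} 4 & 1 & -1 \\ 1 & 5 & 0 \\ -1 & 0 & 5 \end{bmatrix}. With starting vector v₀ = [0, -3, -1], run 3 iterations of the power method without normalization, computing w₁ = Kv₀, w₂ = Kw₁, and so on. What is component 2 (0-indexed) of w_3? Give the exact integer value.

-97

w1 = Kv₀ = (4·0 + 1·(-3) + (-1)·(-1); 1·0 + 5·(-3) + 0·(-1); (-1)·0 + 0·(-3) + 5·(-1)) = (-2, -15, -5)
w2 = Kw1 = (4·(-2) + 1·(-15) + (-1)·(-5); 1·(-2) + 5·(-15) + 0·(-5); (-1)·(-2) + 0·(-15) + 5·(-5)) = (-18, -77, -23)
w3 = Kw2 = (-126, -403, -97)
The requested component of w3 is -97.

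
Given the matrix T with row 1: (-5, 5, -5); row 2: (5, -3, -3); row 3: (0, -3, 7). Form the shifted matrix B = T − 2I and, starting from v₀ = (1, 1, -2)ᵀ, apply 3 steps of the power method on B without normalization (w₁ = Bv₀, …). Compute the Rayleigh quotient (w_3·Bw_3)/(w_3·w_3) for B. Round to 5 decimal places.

B = T − 2I has rows (-7, 5, -5); (5, -5, -3); (0, -3, 5)
w1 = Bv₀ = (8, 6, -13)
w2 = Bw1 = (39, 49, -83)
w3 = Bw2 = (387, 199, -562)
Bw3 = (1096, 2626, -3407)
w3·Bw3 = 2861460; w3·w3 = 505214; μ ≈ 2861460/505214 = 5.66386

5.66386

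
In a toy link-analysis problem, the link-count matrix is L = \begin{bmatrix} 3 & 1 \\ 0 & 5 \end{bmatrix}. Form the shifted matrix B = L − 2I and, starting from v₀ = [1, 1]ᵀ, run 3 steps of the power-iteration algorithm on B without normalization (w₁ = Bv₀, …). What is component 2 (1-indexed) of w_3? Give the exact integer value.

B = L − 2I has rows (1, 1); (0, 3)
w1 = Bv₀ = (2, 3)
w2 = Bw1 = (5, 9)
w3 = Bw2 = (14, 27)
Requested component of w3: 27

27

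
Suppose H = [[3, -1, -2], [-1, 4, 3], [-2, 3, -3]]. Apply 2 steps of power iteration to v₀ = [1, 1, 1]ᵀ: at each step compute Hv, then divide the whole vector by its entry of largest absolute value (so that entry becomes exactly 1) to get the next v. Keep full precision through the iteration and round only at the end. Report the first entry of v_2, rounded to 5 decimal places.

Hv0 = (0.000000, 6.000000, -2.000000); divide by 6.000000 → v1 = (0.000000, 1.000000, -0.333333)
Hv1 = (-0.333333, 3.000000, 4.000000); divide by 4.000000 → v2 = (-0.083333, 0.750000, 1.000000)
Requested entry of v2: -2/24 = -0.08333

-0.08333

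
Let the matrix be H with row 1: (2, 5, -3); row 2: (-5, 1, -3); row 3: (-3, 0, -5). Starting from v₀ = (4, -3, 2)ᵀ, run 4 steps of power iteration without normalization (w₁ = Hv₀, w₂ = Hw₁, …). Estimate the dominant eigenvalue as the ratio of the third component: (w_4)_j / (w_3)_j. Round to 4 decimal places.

w1 = Hv₀ = (2·4 + 5·(-3) + (-3)·2; (-5)·4 + 1·(-3) + (-3)·2; (-3)·4 + 0·(-3) + (-5)·2) = (-13, -29, -22)
w2 = Hw1 = (2·(-13) + 5·(-29) + (-3)·(-22); (-5)·(-13) + 1·(-29) + (-3)·(-22); (-3)·(-13) + 0·(-29) + (-5)·(-22)) = (-105, 102, 149)
w3 = Hw2 = (-147, 180, -430)
w4 = Hw3 = (1896, 2205, 2591)
Ratio at component: 2591 / -430 = -6.0256

-6.0256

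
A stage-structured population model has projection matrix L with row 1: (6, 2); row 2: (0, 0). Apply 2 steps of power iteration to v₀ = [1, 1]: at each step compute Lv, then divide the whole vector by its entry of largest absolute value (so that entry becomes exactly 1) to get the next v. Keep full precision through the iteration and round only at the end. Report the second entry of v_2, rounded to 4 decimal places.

0.0000

Lv0 = (8.00000, 0.00000); divide by 8.00000 → v1 = (1.00000, 0.00000)
Lv1 = (6.00000, 0.00000); divide by 6.00000 → v2 = (1.00000, 0.00000)
Requested entry of v2: 0/48 = 0.0000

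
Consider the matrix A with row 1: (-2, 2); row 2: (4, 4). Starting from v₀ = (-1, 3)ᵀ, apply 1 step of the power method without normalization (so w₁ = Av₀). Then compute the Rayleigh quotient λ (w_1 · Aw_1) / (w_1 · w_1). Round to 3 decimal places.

w1 = Av₀ = (8, 8)
Aw1 = (0, 64)
w1·Aw1 = 8·0 + 8·64 = 512; w1·w1 = 8·8 + 8·8 = 128
λ ≈ 512/128 = 4.000

4.000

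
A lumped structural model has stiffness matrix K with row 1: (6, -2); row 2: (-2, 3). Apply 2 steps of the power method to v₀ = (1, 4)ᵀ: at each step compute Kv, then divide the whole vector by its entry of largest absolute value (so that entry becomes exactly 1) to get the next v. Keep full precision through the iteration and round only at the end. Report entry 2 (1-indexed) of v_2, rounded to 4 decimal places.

Kv0 = (-2.00000, 10.00000); divide by 10.00000 → v1 = (-0.20000, 1.00000)
Kv1 = (-3.20000, 3.40000); divide by 3.40000 → v2 = (-0.94118, 1.00000)
Requested entry of v2: 34/34 = 1.0000

1.0000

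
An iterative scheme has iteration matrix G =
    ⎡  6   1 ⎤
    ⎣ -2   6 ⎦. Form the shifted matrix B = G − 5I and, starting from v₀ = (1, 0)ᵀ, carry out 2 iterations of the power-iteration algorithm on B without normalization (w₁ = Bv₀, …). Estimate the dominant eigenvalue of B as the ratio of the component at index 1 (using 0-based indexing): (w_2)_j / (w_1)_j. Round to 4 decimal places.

B = G − 5I has rows (1, 1); (-2, 1)
w1 = Bv₀ = (1, -2)
w2 = Bw1 = (-1, -4)
Ratio: -4/-2 = 2.0000

2.0000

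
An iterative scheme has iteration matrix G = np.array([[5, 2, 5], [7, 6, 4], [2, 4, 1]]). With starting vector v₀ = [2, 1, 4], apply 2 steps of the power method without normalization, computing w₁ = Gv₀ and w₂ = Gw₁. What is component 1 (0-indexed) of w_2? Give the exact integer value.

488

w1 = Gv₀ = (5·2 + 2·1 + 5·4; 7·2 + 6·1 + 4·4; 2·2 + 4·1 + 1·4) = (32, 36, 12)
w2 = Gw1 = (5·32 + 2·36 + 5·12; 7·32 + 6·36 + 4·12; 2·32 + 4·36 + 1·12) = (292, 488, 220)
The requested component of w2 is 488.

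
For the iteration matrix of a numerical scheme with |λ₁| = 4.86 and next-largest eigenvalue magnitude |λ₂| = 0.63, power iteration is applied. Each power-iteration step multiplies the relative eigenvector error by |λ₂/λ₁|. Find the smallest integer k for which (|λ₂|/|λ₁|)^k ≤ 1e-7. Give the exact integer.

8

|λ₂/λ₁| = 0.63/4.86 = 0.12963
Need k ≥ ln(1e-7) / ln(0.12963) = -16.1181 / -2.0431 ≈ 7.889
Smallest integer k satisfying the bound: 8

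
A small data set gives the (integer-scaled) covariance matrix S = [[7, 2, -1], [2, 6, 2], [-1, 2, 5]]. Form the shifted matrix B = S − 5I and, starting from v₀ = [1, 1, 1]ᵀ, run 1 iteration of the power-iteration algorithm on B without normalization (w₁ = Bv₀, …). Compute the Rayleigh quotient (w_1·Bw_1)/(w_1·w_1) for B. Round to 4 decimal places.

B = S − 5I has rows (2, 2, -1); (2, 1, 2); (-1, 2, 0)
w1 = Bv₀ = (3, 5, 1)
Bw1 = (15, 13, 7)
w1·Bw1 = 117; w1·w1 = 35; μ ≈ 117/35 = 3.3429

3.3429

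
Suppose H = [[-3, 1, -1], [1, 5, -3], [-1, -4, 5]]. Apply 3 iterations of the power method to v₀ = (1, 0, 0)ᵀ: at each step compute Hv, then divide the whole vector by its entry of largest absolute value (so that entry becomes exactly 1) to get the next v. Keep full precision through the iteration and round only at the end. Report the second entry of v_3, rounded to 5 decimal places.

Hv0 = (-3.000000, 1.000000, -1.000000); divide by -3.000000 → v1 = (1.000000, -0.333333, 0.333333)
Hv1 = (-3.666667, -1.666667, 2.000000); divide by -3.666667 → v2 = (1.000000, 0.454545, -0.545455)
Hv2 = (-2.000000, 4.909091, -5.545455); divide by -5.545455 → v3 = (0.360656, -0.885246, 1.000000)
Requested entry of v3: 54/-61 = -0.88525

-0.88525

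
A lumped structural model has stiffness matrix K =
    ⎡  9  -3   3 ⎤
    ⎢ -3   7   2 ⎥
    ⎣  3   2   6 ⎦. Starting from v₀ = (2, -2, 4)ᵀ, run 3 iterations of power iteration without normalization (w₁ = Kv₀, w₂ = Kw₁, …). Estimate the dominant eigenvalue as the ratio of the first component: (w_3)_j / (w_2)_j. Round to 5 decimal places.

11.60274

w1 = Kv₀ = (36, -12, 26)
w2 = Kw1 = (438, -140, 240)
w3 = Kw2 = (5082, -1814, 2474)
Ratio at component: 5082 / 438 = 11.60274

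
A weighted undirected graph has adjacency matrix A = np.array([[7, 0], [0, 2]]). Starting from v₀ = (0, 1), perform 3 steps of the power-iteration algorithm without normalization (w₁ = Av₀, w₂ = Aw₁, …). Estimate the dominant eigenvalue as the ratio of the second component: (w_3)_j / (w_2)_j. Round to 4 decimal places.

λ ≈ 2.0000

w1 = Av₀ = (7·0 + 0·1; 0·0 + 2·1) = (0, 2)
w2 = Aw1 = (7·0 + 0·2; 0·0 + 2·2) = (0, 4)
w3 = Aw2 = (0, 8)
Ratio at component: 8 / 4 = 2.0000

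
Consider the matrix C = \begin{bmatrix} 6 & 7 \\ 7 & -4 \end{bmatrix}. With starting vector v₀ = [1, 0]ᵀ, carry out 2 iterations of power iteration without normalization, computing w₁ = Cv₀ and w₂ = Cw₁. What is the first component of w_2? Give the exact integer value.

85

w1 = Cv₀ = (6·1 + 7·0; 7·1 + (-4)·0) = (6, 7)
w2 = Cw1 = (6·6 + 7·7; 7·6 + (-4)·7) = (85, 14)
The requested component of w2 is 85.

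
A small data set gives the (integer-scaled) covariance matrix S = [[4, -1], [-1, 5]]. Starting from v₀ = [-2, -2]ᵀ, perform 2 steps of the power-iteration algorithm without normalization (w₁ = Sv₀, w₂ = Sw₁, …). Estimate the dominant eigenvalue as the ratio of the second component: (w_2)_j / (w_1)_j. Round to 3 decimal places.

w1 = Sv₀ = (4·(-2) + (-1)·(-2); (-1)·(-2) + 5·(-2)) = (-6, -8)
w2 = Sw1 = (4·(-6) + (-1)·(-8); (-1)·(-6) + 5·(-8)) = (-16, -34)
Ratio at component: -34 / -8 = 4.250

λ ≈ 4.250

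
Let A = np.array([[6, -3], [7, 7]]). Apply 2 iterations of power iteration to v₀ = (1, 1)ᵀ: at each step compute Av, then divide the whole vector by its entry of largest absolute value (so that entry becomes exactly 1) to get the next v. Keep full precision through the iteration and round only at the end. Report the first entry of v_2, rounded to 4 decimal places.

-0.2017

Av0 = (3.00000, 14.00000); divide by 14.00000 → v1 = (0.21429, 1.00000)
Av1 = (-1.71429, 8.50000); divide by 8.50000 → v2 = (-0.20168, 1.00000)
Requested entry of v2: -24/119 = -0.2017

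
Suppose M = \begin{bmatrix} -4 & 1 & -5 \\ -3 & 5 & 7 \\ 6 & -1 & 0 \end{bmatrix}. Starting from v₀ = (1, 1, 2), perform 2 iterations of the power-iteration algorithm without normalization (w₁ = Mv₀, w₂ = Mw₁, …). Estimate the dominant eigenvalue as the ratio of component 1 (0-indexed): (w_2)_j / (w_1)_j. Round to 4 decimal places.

w1 = Mv₀ = ((-4)·1 + 1·1 + (-5)·2; (-3)·1 + 5·1 + 7·2; 6·1 + (-1)·1 + 0·2) = (-13, 16, 5)
w2 = Mw1 = ((-4)·(-13) + 1·16 + (-5)·5; (-3)·(-13) + 5·16 + 7·5; 6·(-13) + (-1)·16 + 0·5) = (43, 154, -94)
Ratio at component: 154 / 16 = 9.6250

λ ≈ 9.6250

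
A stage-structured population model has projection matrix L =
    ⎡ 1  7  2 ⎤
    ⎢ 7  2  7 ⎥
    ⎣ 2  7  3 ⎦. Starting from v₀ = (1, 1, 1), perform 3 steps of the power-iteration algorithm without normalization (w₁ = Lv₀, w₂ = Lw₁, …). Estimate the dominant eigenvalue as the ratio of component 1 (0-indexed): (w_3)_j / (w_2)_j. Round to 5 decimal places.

w1 = Lv₀ = (10, 16, 12)
w2 = Lw1 = (146, 186, 168)
w3 = Lw2 = (1784, 2570, 2098)
Ratio at component: 2570 / 186 = 13.81720

13.81720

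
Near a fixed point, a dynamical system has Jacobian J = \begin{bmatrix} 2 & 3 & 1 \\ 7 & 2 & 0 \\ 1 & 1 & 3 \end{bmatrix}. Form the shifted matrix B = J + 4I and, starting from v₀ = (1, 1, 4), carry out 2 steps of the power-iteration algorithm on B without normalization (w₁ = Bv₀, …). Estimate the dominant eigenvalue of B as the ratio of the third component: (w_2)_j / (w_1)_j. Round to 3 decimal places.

7.867

B = J + 4I has rows (6, 3, 1); (7, 6, 0); (1, 1, 7)
w1 = Bv₀ = (6·1 + 3·1 + 1·4; 7·1 + 6·1 + 0·4; 1·1 + 1·1 + 7·4) = (13, 13, 30)
w2 = Bw1 = (6·13 + 3·13 + 1·30; 7·13 + 6·13 + 0·30; 1·13 + 1·13 + 7·30) = (147, 169, 236)
Ratio: 236/30 = 7.867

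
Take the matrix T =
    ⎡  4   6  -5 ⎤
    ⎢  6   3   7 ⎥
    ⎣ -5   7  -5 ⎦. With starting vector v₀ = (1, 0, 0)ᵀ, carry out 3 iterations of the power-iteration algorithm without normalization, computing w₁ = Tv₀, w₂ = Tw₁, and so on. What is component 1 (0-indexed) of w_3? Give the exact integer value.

w1 = Tv₀ = (4·1 + 6·0 + (-5)·0; 6·1 + 3·0 + 7·0; (-5)·1 + 7·0 + (-5)·0) = (4, 6, -5)
w2 = Tw1 = (4·4 + 6·6 + (-5)·(-5); 6·4 + 3·6 + 7·(-5); (-5)·4 + 7·6 + (-5)·(-5)) = (77, 7, 47)
w3 = Tw2 = (115, 812, -571)
The requested component of w3 is 812.

812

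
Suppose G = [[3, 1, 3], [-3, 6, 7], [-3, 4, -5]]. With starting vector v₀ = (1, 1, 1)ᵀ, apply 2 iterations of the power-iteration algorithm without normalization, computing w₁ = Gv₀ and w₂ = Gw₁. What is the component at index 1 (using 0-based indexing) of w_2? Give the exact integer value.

w1 = Gv₀ = (3·1 + 1·1 + 3·1; (-3)·1 + 6·1 + 7·1; (-3)·1 + 4·1 + (-5)·1) = (7, 10, -4)
w2 = Gw1 = (3·7 + 1·10 + 3·(-4); (-3)·7 + 6·10 + 7·(-4); (-3)·7 + 4·10 + (-5)·(-4)) = (19, 11, 39)
The requested component of w2 is 11.

11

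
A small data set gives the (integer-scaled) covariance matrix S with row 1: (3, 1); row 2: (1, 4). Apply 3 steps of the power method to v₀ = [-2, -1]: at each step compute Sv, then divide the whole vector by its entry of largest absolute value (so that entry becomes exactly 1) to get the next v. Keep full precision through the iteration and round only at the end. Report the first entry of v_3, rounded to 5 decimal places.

0.74172

Sv0 = (-7.000000, -6.000000); divide by -7.000000 → v1 = (1.000000, 0.857143)
Sv1 = (3.857143, 4.428571); divide by 4.428571 → v2 = (0.870968, 1.000000)
Sv2 = (3.612903, 4.870968); divide by 4.870968 → v3 = (0.741722, 1.000000)
Requested entry of v3: -112/-151 = 0.74172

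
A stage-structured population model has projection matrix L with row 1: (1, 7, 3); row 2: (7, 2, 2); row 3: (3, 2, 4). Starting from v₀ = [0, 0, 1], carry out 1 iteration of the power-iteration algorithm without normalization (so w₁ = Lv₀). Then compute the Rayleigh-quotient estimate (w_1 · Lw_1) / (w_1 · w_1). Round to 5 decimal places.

9.27586

w1 = Lv₀ = (3, 2, 4)
Lw1 = (29, 33, 29)
w1·Lw1 = 3·29 + 2·33 + 4·29 = 269; w1·w1 = 3·3 + 2·2 + 4·4 = 29
λ ≈ 269/29 = 9.27586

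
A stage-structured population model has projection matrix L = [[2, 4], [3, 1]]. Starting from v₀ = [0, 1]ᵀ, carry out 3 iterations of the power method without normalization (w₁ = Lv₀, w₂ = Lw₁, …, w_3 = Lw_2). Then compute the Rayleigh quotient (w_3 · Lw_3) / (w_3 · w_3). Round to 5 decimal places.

4.89434

w1 = Lv₀ = (4, 1)
w2 = Lw1 = (12, 13)
w3 = Lw2 = (76, 49)
Lw3 = (348, 277)
w3·Lw3 = 76·348 + 49·277 = 40021; w3·w3 = 76·76 + 49·49 = 8177
λ ≈ 40021/8177 = 4.89434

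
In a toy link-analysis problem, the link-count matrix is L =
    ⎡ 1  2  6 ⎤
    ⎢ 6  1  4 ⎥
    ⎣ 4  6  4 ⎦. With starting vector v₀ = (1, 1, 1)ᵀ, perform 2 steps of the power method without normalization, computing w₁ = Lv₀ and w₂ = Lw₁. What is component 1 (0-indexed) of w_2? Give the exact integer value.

121

w1 = Lv₀ = (9, 11, 14)
w2 = Lw1 = (115, 121, 158)
The requested component of w2 is 121.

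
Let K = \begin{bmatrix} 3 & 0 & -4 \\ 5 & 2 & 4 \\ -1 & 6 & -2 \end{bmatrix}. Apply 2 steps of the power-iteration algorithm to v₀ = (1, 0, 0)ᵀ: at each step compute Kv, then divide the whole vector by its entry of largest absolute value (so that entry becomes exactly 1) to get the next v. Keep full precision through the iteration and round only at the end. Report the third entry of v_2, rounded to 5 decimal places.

1.00000

Kv0 = (3.000000, 5.000000, -1.000000); divide by 5.000000 → v1 = (0.600000, 1.000000, -0.200000)
Kv1 = (2.600000, 4.200000, 5.800000); divide by 5.800000 → v2 = (0.448276, 0.724138, 1.000000)
Requested entry of v2: 29/29 = 1.00000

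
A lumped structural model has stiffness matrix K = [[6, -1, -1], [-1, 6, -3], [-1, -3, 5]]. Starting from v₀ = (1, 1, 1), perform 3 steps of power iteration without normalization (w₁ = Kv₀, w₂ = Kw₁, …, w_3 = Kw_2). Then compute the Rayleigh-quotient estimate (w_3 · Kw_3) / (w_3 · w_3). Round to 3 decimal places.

6.713

w1 = Kv₀ = (6·1 + (-1)·1 + (-1)·1; (-1)·1 + 6·1 + (-3)·1; (-1)·1 + (-3)·1 + 5·1) = (4, 2, 1)
w2 = Kw1 = (6·4 + (-1)·2 + (-1)·1; (-1)·4 + 6·2 + (-3)·1; (-1)·4 + (-3)·2 + 5·1) = (21, 5, -5)
w3 = Kw2 = (126, 24, -61)
Kw3 = (793, 201, -503)
w3·Kw3 = 126·793 + 24·201 + (-61)·(-503) = 135425; w3·w3 = 126·126 + 24·24 + (-61)·(-61) = 20173
λ ≈ 135425/20173 = 6.713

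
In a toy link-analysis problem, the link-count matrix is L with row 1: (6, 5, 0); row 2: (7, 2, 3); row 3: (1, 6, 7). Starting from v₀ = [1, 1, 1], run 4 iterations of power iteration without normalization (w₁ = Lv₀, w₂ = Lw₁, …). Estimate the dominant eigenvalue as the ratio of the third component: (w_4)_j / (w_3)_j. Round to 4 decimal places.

w1 = Lv₀ = (6·1 + 5·1 + 0·1; 7·1 + 2·1 + 3·1; 1·1 + 6·1 + 7·1) = (11, 12, 14)
w2 = Lw1 = (6·11 + 5·12 + 0·14; 7·11 + 2·12 + 3·14; 1·11 + 6·12 + 7·14) = (126, 143, 181)
w3 = Lw2 = (1471, 1711, 2251)
w4 = Lw3 = (17381, 20472, 27494)
Ratio at component: 27494 / 2251 = 12.2141

12.2141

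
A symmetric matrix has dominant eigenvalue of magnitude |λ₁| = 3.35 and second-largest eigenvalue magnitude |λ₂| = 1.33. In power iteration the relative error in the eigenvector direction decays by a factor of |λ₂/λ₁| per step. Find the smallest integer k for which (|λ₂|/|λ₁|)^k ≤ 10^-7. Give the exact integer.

18

|λ₂/λ₁| = 1.33/3.35 = 0.39701
Need k ≥ ln(10^-7) / ln(0.39701) = -16.1181 / -0.9238 ≈ 17.448
Smallest integer k satisfying the bound: 18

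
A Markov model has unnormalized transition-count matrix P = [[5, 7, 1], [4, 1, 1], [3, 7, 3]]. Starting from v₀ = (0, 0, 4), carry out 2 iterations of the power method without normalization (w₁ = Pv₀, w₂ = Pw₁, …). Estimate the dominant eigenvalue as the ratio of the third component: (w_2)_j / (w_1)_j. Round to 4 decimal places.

λ ≈ 6.3333

w1 = Pv₀ = (5·0 + 7·0 + 1·4; 4·0 + 1·0 + 1·4; 3·0 + 7·0 + 3·4) = (4, 4, 12)
w2 = Pw1 = (5·4 + 7·4 + 1·12; 4·4 + 1·4 + 1·12; 3·4 + 7·4 + 3·12) = (60, 32, 76)
Ratio at component: 76 / 12 = 6.3333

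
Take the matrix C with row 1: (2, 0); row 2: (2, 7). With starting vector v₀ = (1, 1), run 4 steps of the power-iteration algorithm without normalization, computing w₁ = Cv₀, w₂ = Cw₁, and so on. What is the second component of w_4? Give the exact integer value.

3355

w1 = Cv₀ = (2, 9)
w2 = Cw1 = (4, 67)
w3 = Cw2 = (8, 477)
w4 = Cw3 = (16, 3355)
The requested component of w4 is 3355.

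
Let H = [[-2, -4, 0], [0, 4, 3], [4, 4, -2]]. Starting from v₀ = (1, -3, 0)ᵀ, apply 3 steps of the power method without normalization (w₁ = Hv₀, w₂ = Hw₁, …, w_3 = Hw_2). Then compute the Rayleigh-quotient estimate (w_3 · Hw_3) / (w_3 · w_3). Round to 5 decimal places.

w1 = Hv₀ = (10, -12, -8)
w2 = Hw1 = (28, -72, 8)
w3 = Hw2 = (232, -264, -192)
Hw3 = (592, -1632, 256)
w3·Hw3 = 232·592 + (-264)·(-1632) + (-192)·256 = 519040; w3·w3 = 232·232 + (-264)·(-264) + (-192)·(-192) = 160384
λ ≈ 519040/160384 = 3.23623

λ ≈ 3.23623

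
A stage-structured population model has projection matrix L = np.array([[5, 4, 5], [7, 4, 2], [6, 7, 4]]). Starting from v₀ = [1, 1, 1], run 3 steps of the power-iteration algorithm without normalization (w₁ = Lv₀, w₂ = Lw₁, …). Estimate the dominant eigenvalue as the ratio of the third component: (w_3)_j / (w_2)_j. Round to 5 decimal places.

λ ≈ 14.41152

w1 = Lv₀ = (14, 13, 17)
w2 = Lw1 = (207, 184, 243)
w3 = Lw2 = (2986, 2671, 3502)
Ratio at component: 3502 / 243 = 14.41152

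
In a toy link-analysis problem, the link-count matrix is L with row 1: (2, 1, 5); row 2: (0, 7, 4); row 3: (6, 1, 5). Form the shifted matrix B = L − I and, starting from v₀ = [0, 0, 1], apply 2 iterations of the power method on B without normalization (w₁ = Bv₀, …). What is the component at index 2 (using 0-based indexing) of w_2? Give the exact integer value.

50

B = L − I has rows (1, 1, 5); (0, 6, 4); (6, 1, 4)
w1 = Bv₀ = (1·0 + 1·0 + 5·1; 0·0 + 6·0 + 4·1; 6·0 + 1·0 + 4·1) = (5, 4, 4)
w2 = Bw1 = (1·5 + 1·4 + 5·4; 0·5 + 6·4 + 4·4; 6·5 + 1·4 + 4·4) = (29, 40, 50)
Requested component of w2: 50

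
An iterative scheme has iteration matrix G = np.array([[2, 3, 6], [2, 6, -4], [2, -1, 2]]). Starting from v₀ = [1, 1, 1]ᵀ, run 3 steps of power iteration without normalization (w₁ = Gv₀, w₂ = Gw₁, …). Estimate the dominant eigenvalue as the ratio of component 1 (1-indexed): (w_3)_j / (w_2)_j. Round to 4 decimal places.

w1 = Gv₀ = (2·1 + 3·1 + 6·1; 2·1 + 6·1 + (-4)·1; 2·1 + (-1)·1 + 2·1) = (11, 4, 3)
w2 = Gw1 = (2·11 + 3·4 + 6·3; 2·11 + 6·4 + (-4)·3; 2·11 + (-1)·4 + 2·3) = (52, 34, 24)
w3 = Gw2 = (350, 212, 118)
Ratio at component: 350 / 52 = 6.7308

6.7308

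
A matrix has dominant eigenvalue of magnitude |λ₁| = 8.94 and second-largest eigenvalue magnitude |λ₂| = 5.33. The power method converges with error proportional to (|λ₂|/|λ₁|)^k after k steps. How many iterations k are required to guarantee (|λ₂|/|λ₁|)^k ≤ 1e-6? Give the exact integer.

27

|λ₂/λ₁| = 5.33/8.94 = 0.59620
Need k ≥ ln(1e-6) / ln(0.59620) = -13.8155 / -0.5172 ≈ 26.713
Smallest integer k satisfying the bound: 27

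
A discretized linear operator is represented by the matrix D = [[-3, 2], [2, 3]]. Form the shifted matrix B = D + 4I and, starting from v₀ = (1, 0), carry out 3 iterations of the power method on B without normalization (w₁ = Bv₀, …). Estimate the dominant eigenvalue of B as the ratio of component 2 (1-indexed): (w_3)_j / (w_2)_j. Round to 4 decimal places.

B = D + 4I has rows (1, 2); (2, 7)
w1 = Bv₀ = (1·1 + 2·0; 2·1 + 7·0) = (1, 2)
w2 = Bw1 = (1·1 + 2·2; 2·1 + 7·2) = (5, 16)
w3 = Bw2 = (37, 122)
Ratio: 122/16 = 7.6250

7.6250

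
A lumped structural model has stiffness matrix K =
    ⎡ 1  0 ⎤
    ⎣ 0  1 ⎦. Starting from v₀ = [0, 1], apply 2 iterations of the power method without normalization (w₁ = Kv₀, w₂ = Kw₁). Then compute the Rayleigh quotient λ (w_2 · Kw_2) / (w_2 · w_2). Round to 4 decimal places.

λ ≈ 1.0000

w1 = Kv₀ = (1·0 + 0·1; 0·0 + 1·1) = (0, 1)
w2 = Kw1 = (1·0 + 0·1; 0·0 + 1·1) = (0, 1)
Kw2 = (0, 1)
w2·Kw2 = 0·0 + 1·1 = 1; w2·w2 = 0·0 + 1·1 = 1
λ ≈ 1/1 = 1.0000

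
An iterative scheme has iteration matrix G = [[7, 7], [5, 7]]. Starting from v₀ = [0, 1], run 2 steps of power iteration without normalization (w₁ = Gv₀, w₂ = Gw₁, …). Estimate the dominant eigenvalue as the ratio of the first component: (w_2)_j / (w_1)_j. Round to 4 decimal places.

w1 = Gv₀ = (7, 7)
w2 = Gw1 = (98, 84)
Ratio at component: 98 / 7 = 14.0000

14.0000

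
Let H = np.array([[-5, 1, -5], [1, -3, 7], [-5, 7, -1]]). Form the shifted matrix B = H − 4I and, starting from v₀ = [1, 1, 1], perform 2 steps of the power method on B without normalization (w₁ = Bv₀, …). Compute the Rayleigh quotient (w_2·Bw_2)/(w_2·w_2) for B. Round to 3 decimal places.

B = H − 4I has rows (-9, 1, -5); (1, -7, 7); (-5, 7, -5)
w1 = Bv₀ = ((-9)·1 + 1·1 + (-5)·1; 1·1 + (-7)·1 + 7·1; (-5)·1 + 7·1 + (-5)·1) = (-13, 1, -3)
w2 = Bw1 = ((-9)·(-13) + 1·1 + (-5)·(-3); 1·(-13) + (-7)·1 + 7·(-3); (-5)·(-13) + 7·1 + (-5)·(-3)) = (133, -41, 87)
Bw2 = (-1673, 1029, -1387)
w2·Bw2 = -385367; w2·w2 = 26939; μ ≈ -385367/26939 = -14.305

μ ≈ -14.305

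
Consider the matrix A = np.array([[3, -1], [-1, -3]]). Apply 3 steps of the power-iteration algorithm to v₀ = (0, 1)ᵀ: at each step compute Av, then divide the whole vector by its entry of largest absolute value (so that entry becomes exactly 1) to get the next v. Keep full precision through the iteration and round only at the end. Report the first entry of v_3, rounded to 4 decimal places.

Av0 = (-1.00000, -3.00000); divide by -3.00000 → v1 = (0.33333, 1.00000)
Av1 = (0.00000, -3.33333); divide by -3.33333 → v2 = (0.00000, 1.00000)
Av2 = (-1.00000, -3.00000); divide by -3.00000 → v3 = (0.33333, 1.00000)
Requested entry of v3: -10/-30 = 0.3333

0.3333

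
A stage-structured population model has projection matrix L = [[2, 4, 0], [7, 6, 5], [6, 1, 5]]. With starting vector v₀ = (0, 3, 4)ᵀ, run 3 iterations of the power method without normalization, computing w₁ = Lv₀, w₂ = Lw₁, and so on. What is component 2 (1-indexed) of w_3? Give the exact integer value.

4919

w1 = Lv₀ = (2·0 + 4·3 + 0·4; 7·0 + 6·3 + 5·4; 6·0 + 1·3 + 5·4) = (12, 38, 23)
w2 = Lw1 = (2·12 + 4·38 + 0·23; 7·12 + 6·38 + 5·23; 6·12 + 1·38 + 5·23) = (176, 427, 225)
w3 = Lw2 = (2060, 4919, 2608)
The requested component of w3 is 4919.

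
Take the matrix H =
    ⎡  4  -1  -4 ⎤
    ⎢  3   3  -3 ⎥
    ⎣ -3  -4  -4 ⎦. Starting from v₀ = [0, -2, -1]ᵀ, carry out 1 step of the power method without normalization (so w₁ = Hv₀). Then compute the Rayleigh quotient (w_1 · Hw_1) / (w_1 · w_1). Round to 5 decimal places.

w1 = Hv₀ = (4·0 + (-1)·(-2) + (-4)·(-1); 3·0 + 3·(-2) + (-3)·(-1); (-3)·0 + (-4)·(-2) + (-4)·(-1)) = (6, -3, 12)
Hw1 = (-21, -27, -54)
w1·Hw1 = 6·(-21) + (-3)·(-27) + 12·(-54) = -693; w1·w1 = 6·6 + (-3)·(-3) + 12·12 = 189
λ ≈ -693/189 = -3.66667

-3.66667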